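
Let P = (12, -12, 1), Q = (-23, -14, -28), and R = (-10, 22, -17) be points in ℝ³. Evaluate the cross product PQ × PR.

(1022, 8, -1234)

PQ = (-35, -2, -29)
PR = (-22, 34, -18)
i: (-2)·(-18) - (-29)·34 = 36 - (-986) = 1022
j: (-29)·(-22) - (-35)·(-18) = 638 - 630 = 8
k: (-35)·34 - (-2)·(-22) = -1190 - 44 = -1234
PQ × PR = (1022, 8, -1234)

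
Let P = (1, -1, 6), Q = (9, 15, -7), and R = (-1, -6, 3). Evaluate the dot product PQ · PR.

PQ = Q − P = (8, 16, -13)
PR = R − P = (-2, -5, -3)
PQ · PR = 8·(-2) + 16·(-5) + (-13)·(-3) = -16 - 80 + 39 = -57

-57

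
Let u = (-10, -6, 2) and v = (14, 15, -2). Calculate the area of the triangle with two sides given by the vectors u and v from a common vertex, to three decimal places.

34.438

i: (-6)·(-2) - 2·15 = 12 - 30 = -18
j: 2·14 - (-10)·(-2) = 28 - 20 = 8
k: (-10)·15 - (-6)·14 = -150 - (-84) = -66
u × v = (-18, 8, -66)
|u × v| = √((-18)² + 8² + (-66)²) = √4744 ≈ 68.8767
area = ½ · 68.8767 ≈ 34.438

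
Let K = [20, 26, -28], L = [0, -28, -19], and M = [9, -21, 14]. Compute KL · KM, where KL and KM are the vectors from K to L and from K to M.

KL = L − K = (-20, -54, 9)
KM = M − K = (-11, -47, 42)
KL · KM = (-20)·(-11) + (-54)·(-47) + 9·42 = 220 + 2538 + 378 = 3136

3136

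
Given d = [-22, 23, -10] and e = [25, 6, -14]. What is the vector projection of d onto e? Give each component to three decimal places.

d · e = (-22)·25 + 23·6 + (-10)·(-14) = -550 + 138 + 140 = -272
|e|² = 625 + 36 + 196 = 857
proj_e d = (-272/857) · (25, 6, -14) ≈ (-7.935, -1.904, 4.443)

(-7.935, -1.904, 4.443)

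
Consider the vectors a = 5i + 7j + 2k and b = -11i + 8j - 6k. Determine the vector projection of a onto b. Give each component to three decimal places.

a · b = 5·(-11) + 7·8 + 2·(-6) = -55 + 56 - 12 = -11
|b|² = 121 + 64 + 36 = 221
proj_b a = (-11/221) · (-11, 8, -6) ≈ (0.548, -0.398, 0.299)

(0.548, -0.398, 0.299)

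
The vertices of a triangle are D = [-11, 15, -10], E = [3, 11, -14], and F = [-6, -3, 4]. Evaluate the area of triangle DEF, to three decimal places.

170.927

DE = (14, -4, -4),  DF = (5, -18, 14)
i: (-4)·14 - (-4)·(-18) = -56 - 72 = -128
j: (-4)·5 - 14·14 = -20 - 196 = -216
k: 14·(-18) - (-4)·5 = -252 - (-20) = -232
DE × DF = (-128, -216, -232)
|DE × DF| = √116864 ≈ 341.8538
area = ½ · 341.8538 ≈ 170.927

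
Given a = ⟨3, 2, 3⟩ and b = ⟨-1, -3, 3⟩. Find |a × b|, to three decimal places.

20.445

i: 2·3 - 3·(-3) = 6 - (-9) = 15
j: 3·(-1) - 3·3 = -3 - 9 = -12
k: 3·(-3) - 2·(-1) = -9 - (-2) = -7
a × b = (15, -12, -7)
|a × b| = √(15² + (-12)² + (-7)²) = √418 ≈ 20.4450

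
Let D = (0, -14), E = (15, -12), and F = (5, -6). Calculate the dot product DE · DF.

DE = E − D = (15, 2)
DF = F − D = (5, 8)
DE · DF = 15·5 + 2·8 = 75 + 16 = 91

91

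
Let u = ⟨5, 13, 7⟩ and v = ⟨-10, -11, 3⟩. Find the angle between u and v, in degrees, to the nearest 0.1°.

136.7

u · v = 5·(-10) + 13·(-11) + 7·3 = -50 - 143 + 21 = -172
|u|² = 25 + 169 + 49 = 243,  |u| = √243 ≈ 15.588457
|v|² = 100 + 121 + 9 = 230,  |v| = √230 ≈ 15.165751
cos θ = -172 / (15.588457 · 15.165751) ≈ -0.72755
θ = arccos(-0.72755) ≈ 136.7°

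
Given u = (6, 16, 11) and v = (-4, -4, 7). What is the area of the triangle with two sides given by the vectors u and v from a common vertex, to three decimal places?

i: 16·7 - 11·(-4) = 112 - (-44) = 156
j: 11·(-4) - 6·7 = -44 - 42 = -86
k: 6·(-4) - 16·(-4) = -24 - (-64) = 40
u × v = (156, -86, 40)
|u × v| = √(156² + (-86)² + 40²) = √33332 ≈ 182.5705
area = ½ · 182.5705 ≈ 91.285

91.285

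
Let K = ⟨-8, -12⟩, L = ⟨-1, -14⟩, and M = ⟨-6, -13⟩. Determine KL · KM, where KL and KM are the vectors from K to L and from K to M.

KL = L − K = (7, -2)
KM = M − K = (2, -1)
KL · KM = 7·2 + (-2)·(-1) = 14 + 2 = 16

16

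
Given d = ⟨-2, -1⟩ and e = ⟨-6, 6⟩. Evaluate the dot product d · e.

d · e = (-2)·(-6) + (-1)·6 = 12 - 6 = 6

6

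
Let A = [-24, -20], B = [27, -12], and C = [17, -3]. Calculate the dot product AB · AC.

AB = B − A = (51, 8)
AC = C − A = (41, 17)
AB · AC = 51·41 + 8·17 = 2091 + 136 = 2227

2227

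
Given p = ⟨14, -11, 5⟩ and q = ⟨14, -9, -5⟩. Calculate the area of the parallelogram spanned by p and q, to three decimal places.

i: (-11)·(-5) - 5·(-9) = 55 - (-45) = 100
j: 5·14 - 14·(-5) = 70 - (-70) = 140
k: 14·(-9) - (-11)·14 = -126 - (-154) = 28
p × q = (100, 140, 28)
|p × q| = √(100² + 140² + 28²) = √30384 ≈ 174.3101

174.310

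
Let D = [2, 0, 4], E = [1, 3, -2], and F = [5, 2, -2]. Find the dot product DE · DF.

DE = E − D = (-1, 3, -6)
DF = F − D = (3, 2, -6)
DE · DF = (-1)·3 + 3·2 + (-6)·(-6) = -3 + 6 + 36 = 39

39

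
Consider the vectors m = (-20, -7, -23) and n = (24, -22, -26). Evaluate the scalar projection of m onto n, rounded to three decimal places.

6.528

m · n = (-20)·24 + (-7)·(-22) + (-23)·(-26) = -480 + 154 + 598 = 272
|n| = √(576 + 484 + 676) = √1736 ≈ 41.6653
comp_n m = 272 / √1736 ≈ 6.528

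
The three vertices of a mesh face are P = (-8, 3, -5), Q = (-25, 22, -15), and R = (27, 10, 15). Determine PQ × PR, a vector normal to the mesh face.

(450, -10, -784)

PQ = (-17, 19, -10)
PR = (35, 7, 20)
i: 19·20 - (-10)·7 = 380 - (-70) = 450
j: (-10)·35 - (-17)·20 = -350 - (-340) = -10
k: (-17)·7 - 19·35 = -119 - 665 = -784
PQ × PR = (450, -10, -784)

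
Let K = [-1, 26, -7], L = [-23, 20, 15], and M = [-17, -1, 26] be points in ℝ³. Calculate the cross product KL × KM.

(396, 374, 498)

KL = (-22, -6, 22)
KM = (-16, -27, 33)
i: (-6)·33 - 22·(-27) = -198 - (-594) = 396
j: 22·(-16) - (-22)·33 = -352 - (-726) = 374
k: (-22)·(-27) - (-6)·(-16) = 594 - 96 = 498
KL × KM = (396, 374, 498)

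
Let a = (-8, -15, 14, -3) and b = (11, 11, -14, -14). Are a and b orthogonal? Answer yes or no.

a · b = (-8)·11 + (-15)·11 + 14·(-14) + (-3)·(-14) = -88 - 165 - 196 + 42 = -407
Nonzero, so the vectors are not orthogonal.

no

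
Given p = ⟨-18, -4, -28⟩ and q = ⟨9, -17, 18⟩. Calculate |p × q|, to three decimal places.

649.963

i: (-4)·18 - (-28)·(-17) = -72 - 476 = -548
j: (-28)·9 - (-18)·18 = -252 - (-324) = 72
k: (-18)·(-17) - (-4)·9 = 306 - (-36) = 342
p × q = (-548, 72, 342)
|p × q| = √((-548)² + 72² + 342²) = √422452 ≈ 649.9631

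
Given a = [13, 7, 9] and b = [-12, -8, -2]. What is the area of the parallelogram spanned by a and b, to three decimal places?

i: 7·(-2) - 9·(-8) = -14 - (-72) = 58
j: 9·(-12) - 13·(-2) = -108 - (-26) = -82
k: 13·(-8) - 7·(-12) = -104 - (-84) = -20
a × b = (58, -82, -20)
|a × b| = √(58² + (-82)² + (-20)²) = √10488 ≈ 102.4109

102.411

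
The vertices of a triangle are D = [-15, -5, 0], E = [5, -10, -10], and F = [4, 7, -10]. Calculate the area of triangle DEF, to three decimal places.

187.900

DE = (20, -5, -10),  DF = (19, 12, -10)
i: (-5)·(-10) - (-10)·12 = 50 - (-120) = 170
j: (-10)·19 - 20·(-10) = -190 - (-200) = 10
k: 20·12 - (-5)·19 = 240 - (-95) = 335
DE × DF = (170, 10, 335)
|DE × DF| = √141225 ≈ 375.7991
area = ½ · 375.7991 ≈ 187.900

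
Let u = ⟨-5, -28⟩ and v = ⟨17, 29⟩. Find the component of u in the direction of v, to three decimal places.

u · v = (-5)·17 + (-28)·29 = -85 - 812 = -897
|v| = √(289 + 841) = √1130 ≈ 33.6155
comp_v u = -897 / √1130 ≈ -26.684

-26.684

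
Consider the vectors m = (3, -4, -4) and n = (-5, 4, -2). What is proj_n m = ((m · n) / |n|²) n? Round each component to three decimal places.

m · n = 3·(-5) + (-4)·4 + (-4)·(-2) = -15 - 16 + 8 = -23
|n|² = 25 + 16 + 4 = 45
proj_n m = (-23/45) · (-5, 4, -2) ≈ (2.556, -2.044, 1.022)

(2.556, -2.044, 1.022)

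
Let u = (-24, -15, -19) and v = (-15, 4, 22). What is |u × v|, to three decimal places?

i: (-15)·22 - (-19)·4 = -330 - (-76) = -254
j: (-19)·(-15) - (-24)·22 = 285 - (-528) = 813
k: (-24)·4 - (-15)·(-15) = -96 - 225 = -321
u × v = (-254, 813, -321)
|u × v| = √((-254)² + 813² + (-321)²) = √828526 ≈ 910.2340

910.234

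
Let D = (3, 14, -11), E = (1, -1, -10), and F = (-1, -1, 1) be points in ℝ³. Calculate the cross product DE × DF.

DE = (-2, -15, 1)
DF = (-4, -15, 12)
i: (-15)·12 - 1·(-15) = -180 - (-15) = -165
j: 1·(-4) - (-2)·12 = -4 - (-24) = 20
k: (-2)·(-15) - (-15)·(-4) = 30 - 60 = -30
DE × DF = (-165, 20, -30)

(-165, 20, -30)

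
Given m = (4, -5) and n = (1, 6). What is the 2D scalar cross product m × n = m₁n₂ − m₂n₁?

29

4·6 - (-5)·1 = 24 - (-5) = 29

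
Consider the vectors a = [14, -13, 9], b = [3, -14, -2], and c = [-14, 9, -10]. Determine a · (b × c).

-63

b × c:
i: (-14)·(-10) - (-2)·9 = 140 - (-18) = 158
j: (-2)·(-14) - 3·(-10) = 28 - (-30) = 58
k: 3·9 - (-14)·(-14) = 27 - 196 = -169
b × c = (158, 58, -169)
a · (b × c) = 14·158 + (-13)·58 + 9·(-169) = 2212 - 754 - 1521 = -63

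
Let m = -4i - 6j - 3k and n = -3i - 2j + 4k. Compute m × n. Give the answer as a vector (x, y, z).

(-30, 25, -10)

i: (-6)·4 - (-3)·(-2) = -24 - 6 = -30
j: (-3)·(-3) - (-4)·4 = 9 - (-16) = 25
k: (-4)·(-2) - (-6)·(-3) = 8 - 18 = -10
m × n = (-30, 25, -10)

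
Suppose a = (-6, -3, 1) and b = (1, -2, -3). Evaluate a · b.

a · b = (-6)·1 + (-3)·(-2) + 1·(-3) = -6 + 6 - 3 = -3

-3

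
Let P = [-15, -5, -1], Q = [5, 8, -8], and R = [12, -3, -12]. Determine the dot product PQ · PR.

643

PQ = Q − P = (20, 13, -7)
PR = R − P = (27, 2, -11)
PQ · PR = 20·27 + 13·2 + (-7)·(-11) = 540 + 26 + 77 = 643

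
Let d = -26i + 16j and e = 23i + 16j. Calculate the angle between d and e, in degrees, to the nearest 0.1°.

d · e = (-26)·23 + 16·16 = -598 + 256 = -342
|d|² = 676 + 256 = 932,  |d| = √932 ≈ 30.528675
|e|² = 529 + 256 = 785,  |e| = √785 ≈ 28.017851
cos θ = -342 / (30.528675 · 28.017851) ≈ -0.39984
θ = arccos(-0.39984) ≈ 113.6°

113.6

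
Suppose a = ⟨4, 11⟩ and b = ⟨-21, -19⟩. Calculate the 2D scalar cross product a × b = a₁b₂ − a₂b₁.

155

4·(-19) - 11·(-21) = -76 - (-231) = 155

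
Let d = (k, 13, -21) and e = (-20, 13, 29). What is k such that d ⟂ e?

-22

d · e = k·(-20) + 13·13 + (-21)·29 = -440 - 20k
Set equal to 0: -20k = 440, so k = -22.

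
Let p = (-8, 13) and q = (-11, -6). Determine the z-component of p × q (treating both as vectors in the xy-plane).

(-8)·(-6) - 13·(-11) = 48 - (-143) = 191

191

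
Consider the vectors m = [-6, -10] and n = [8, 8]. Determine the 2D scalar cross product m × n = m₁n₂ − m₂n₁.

(-6)·8 - (-10)·8 = -48 - (-80) = 32

32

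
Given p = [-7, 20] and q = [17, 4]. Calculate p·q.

-39

p · q = (-7)·17 + 20·4 = -119 + 80 = -39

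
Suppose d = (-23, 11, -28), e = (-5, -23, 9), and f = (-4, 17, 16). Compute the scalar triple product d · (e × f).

e × f:
i: (-23)·16 - 9·17 = -368 - 153 = -521
j: 9·(-4) - (-5)·16 = -36 - (-80) = 44
k: (-5)·17 - (-23)·(-4) = -85 - 92 = -177
e × f = (-521, 44, -177)
d · (e × f) = (-23)·(-521) + 11·44 + (-28)·(-177) = 11983 + 484 + 4956 = 17423

17423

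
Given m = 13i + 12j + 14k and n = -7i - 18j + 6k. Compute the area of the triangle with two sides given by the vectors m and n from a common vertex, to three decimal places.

i: 12·6 - 14·(-18) = 72 - (-252) = 324
j: 14·(-7) - 13·6 = -98 - 78 = -176
k: 13·(-18) - 12·(-7) = -234 - (-84) = -150
m × n = (324, -176, -150)
|m × n| = √(324² + (-176)² + (-150)²) = √158452 ≈ 398.0603
area = ½ · 398.0603 ≈ 199.030

199.030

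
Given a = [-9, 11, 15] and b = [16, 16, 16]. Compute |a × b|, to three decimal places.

503.937

i: 11·16 - 15·16 = 176 - 240 = -64
j: 15·16 - (-9)·16 = 240 - (-144) = 384
k: (-9)·16 - 11·16 = -144 - 176 = -320
a × b = (-64, 384, -320)
|a × b| = √((-64)² + 384² + (-320)²) = √253952 ≈ 503.9365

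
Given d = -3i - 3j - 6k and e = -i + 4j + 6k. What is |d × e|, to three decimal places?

i: (-3)·6 - (-6)·4 = -18 - (-24) = 6
j: (-6)·(-1) - (-3)·6 = 6 - (-18) = 24
k: (-3)·4 - (-3)·(-1) = -12 - 3 = -15
d × e = (6, 24, -15)
|d × e| = √(6² + 24² + (-15)²) = √837 ≈ 28.9310

28.931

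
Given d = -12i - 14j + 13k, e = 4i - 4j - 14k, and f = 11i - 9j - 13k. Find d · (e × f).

e × f:
i: (-4)·(-13) - (-14)·(-9) = 52 - 126 = -74
j: (-14)·11 - 4·(-13) = -154 - (-52) = -102
k: 4·(-9) - (-4)·11 = -36 - (-44) = 8
e × f = (-74, -102, 8)
d · (e × f) = (-12)·(-74) + (-14)·(-102) + 13·8 = 888 + 1428 + 104 = 2420

2420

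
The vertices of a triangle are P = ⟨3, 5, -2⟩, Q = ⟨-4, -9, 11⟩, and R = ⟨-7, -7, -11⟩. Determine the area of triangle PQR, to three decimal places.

PQ = (-7, -14, 13),  PR = (-10, -12, -9)
i: (-14)·(-9) - 13·(-12) = 126 - (-156) = 282
j: 13·(-10) - (-7)·(-9) = -130 - 63 = -193
k: (-7)·(-12) - (-14)·(-10) = 84 - 140 = -56
PQ × PR = (282, -193, -56)
|PQ × PR| = √119909 ≈ 346.2788
area = ½ · 346.2788 ≈ 173.139

173.139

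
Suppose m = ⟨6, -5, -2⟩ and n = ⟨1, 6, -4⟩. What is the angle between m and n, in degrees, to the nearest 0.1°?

105.8

m · n = 6·1 + (-5)·6 + (-2)·(-4) = 6 - 30 + 8 = -16
|m|² = 36 + 25 + 4 = 65,  |m| = √65 ≈ 8.062258
|n|² = 1 + 36 + 16 = 53,  |n| = √53 ≈ 7.280110
cos θ = -16 / (8.062258 · 7.280110) ≈ -0.27260
θ = arccos(-0.27260) ≈ 105.8°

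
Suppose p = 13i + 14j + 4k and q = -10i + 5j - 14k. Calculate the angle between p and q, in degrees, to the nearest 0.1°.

109.4

p · q = 13·(-10) + 14·5 + 4·(-14) = -130 + 70 - 56 = -116
|p|² = 169 + 196 + 16 = 381,  |p| = √381 ≈ 19.519221
|q|² = 100 + 25 + 196 = 321,  |q| = √321 ≈ 17.916473
cos θ = -116 / (19.519221 · 17.916473) ≈ -0.33170
θ = arccos(-0.33170) ≈ 109.4°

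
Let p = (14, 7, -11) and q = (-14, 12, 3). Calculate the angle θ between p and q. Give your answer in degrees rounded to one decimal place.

113.9

p · q = 14·(-14) + 7·12 + (-11)·3 = -196 + 84 - 33 = -145
|p|² = 196 + 49 + 121 = 366,  |p| = √366 ≈ 19.131126
|q|² = 196 + 144 + 9 = 349,  |q| = √349 ≈ 18.681542
cos θ = -145 / (19.131126 · 18.681542) ≈ -0.40571
θ = arccos(-0.40571) ≈ 113.9°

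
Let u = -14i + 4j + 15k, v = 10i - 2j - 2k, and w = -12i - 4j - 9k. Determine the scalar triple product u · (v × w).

v × w:
i: (-2)·(-9) - (-2)·(-4) = 18 - 8 = 10
j: (-2)·(-12) - 10·(-9) = 24 - (-90) = 114
k: 10·(-4) - (-2)·(-12) = -40 - 24 = -64
v × w = (10, 114, -64)
u · (v × w) = (-14)·10 + 4·114 + 15·(-64) = -140 + 456 - 960 = -644

-644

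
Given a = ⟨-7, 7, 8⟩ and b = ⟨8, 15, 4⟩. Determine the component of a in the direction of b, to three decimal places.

4.638

a · b = (-7)·8 + 7·15 + 8·4 = -56 + 105 + 32 = 81
|b| = √(64 + 225 + 16) = √305 ≈ 17.4642
comp_b a = 81 / √305 ≈ 4.638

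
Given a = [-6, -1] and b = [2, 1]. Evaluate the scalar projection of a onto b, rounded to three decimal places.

a · b = (-6)·2 + (-1)·1 = -12 - 1 = -13
|b| = √(4 + 1) = √5 ≈ 2.2361
comp_b a = -13 / √5 ≈ -5.814

-5.814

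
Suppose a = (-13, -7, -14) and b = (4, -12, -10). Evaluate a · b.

a · b = (-13)·4 + (-7)·(-12) + (-14)·(-10) = -52 + 84 + 140 = 172

172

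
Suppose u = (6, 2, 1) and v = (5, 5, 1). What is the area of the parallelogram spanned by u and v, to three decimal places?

20.248

i: 2·1 - 1·5 = 2 - 5 = -3
j: 1·5 - 6·1 = 5 - 6 = -1
k: 6·5 - 2·5 = 30 - 10 = 20
u × v = (-3, -1, 20)
|u × v| = √((-3)² + (-1)² + 20²) = √410 ≈ 20.2485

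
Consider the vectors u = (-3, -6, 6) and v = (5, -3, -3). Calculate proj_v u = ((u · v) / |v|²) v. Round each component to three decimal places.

(-1.744, 1.047, 1.047)

u · v = (-3)·5 + (-6)·(-3) + 6·(-3) = -15 + 18 - 18 = -15
|v|² = 25 + 9 + 9 = 43
proj_v u = (-15/43) · (5, -3, -3) ≈ (-1.744, 1.047, 1.047)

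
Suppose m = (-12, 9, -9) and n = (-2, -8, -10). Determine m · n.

42

m · n = (-12)·(-2) + 9·(-8) + (-9)·(-10) = 24 - 72 + 90 = 42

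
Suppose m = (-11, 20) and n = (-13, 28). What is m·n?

703

m · n = (-11)·(-13) + 20·28 = 143 + 560 = 703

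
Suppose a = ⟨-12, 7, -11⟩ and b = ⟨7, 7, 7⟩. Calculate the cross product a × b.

i: 7·7 - (-11)·7 = 49 - (-77) = 126
j: (-11)·7 - (-12)·7 = -77 - (-84) = 7
k: (-12)·7 - 7·7 = -84 - 49 = -133
a × b = (126, 7, -133)

(126, 7, -133)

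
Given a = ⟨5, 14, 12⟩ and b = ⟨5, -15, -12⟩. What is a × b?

(12, 120, -145)

i: 14·(-12) - 12·(-15) = -168 - (-180) = 12
j: 12·5 - 5·(-12) = 60 - (-60) = 120
k: 5·(-15) - 14·5 = -75 - 70 = -145
a × b = (12, 120, -145)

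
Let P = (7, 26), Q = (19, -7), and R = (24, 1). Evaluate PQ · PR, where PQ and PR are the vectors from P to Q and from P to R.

1029

PQ = Q − P = (12, -33)
PR = R − P = (17, -25)
PQ · PR = 12·17 + (-33)·(-25) = 204 + 825 = 1029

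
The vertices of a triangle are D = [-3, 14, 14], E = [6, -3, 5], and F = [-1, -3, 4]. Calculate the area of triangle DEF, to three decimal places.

70.061

DE = (9, -17, -9),  DF = (2, -17, -10)
i: (-17)·(-10) - (-9)·(-17) = 170 - 153 = 17
j: (-9)·2 - 9·(-10) = -18 - (-90) = 72
k: 9·(-17) - (-17)·2 = -153 - (-34) = -119
DE × DF = (17, 72, -119)
|DE × DF| = √19634 ≈ 140.1214
area = ½ · 140.1214 ≈ 70.061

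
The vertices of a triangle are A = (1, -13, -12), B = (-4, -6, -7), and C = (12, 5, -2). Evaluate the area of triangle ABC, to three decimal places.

AB = (-5, 7, 5),  AC = (11, 18, 10)
i: 7·10 - 5·18 = 70 - 90 = -20
j: 5·11 - (-5)·10 = 55 - (-50) = 105
k: (-5)·18 - 7·11 = -90 - 77 = -167
AB × AC = (-20, 105, -167)
|AB × AC| = √39314 ≈ 198.2776
area = ½ · 198.2776 ≈ 99.139

99.139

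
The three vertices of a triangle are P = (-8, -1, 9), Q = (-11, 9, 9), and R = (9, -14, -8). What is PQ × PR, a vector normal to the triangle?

(-170, -51, -131)

PQ = (-3, 10, 0)
PR = (17, -13, -17)
i: 10·(-17) - 0·(-13) = -170 - 0 = -170
j: 0·17 - (-3)·(-17) = 0 - 51 = -51
k: (-3)·(-13) - 10·17 = 39 - 170 = -131
PQ × PR = (-170, -51, -131)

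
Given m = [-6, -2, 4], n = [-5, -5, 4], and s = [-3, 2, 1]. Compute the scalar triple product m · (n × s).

n × s:
i: (-5)·1 - 4·2 = -5 - 8 = -13
j: 4·(-3) - (-5)·1 = -12 - (-5) = -7
k: (-5)·2 - (-5)·(-3) = -10 - 15 = -25
n × s = (-13, -7, -25)
m · (n × s) = (-6)·(-13) + (-2)·(-7) + 4·(-25) = 78 + 14 - 100 = -8

-8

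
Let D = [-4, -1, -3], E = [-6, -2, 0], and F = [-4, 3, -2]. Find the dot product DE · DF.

-1

DE = E − D = (-2, -1, 3)
DF = F − D = (0, 4, 1)
DE · DF = (-2)·0 + (-1)·4 + 3·1 = 0 - 4 + 3 = -1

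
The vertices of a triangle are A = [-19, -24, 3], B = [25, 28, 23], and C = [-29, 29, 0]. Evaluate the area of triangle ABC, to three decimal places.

AB = (44, 52, 20),  AC = (-10, 53, -3)
i: 52·(-3) - 20·53 = -156 - 1060 = -1216
j: 20·(-10) - 44·(-3) = -200 - (-132) = -68
k: 44·53 - 52·(-10) = 2332 - (-520) = 2852
AB × AC = (-1216, -68, 2852)
|AB × AC| = √9617184 ≈ 3101.1585
area = ½ · 3101.1585 ≈ 1550.579

1550.579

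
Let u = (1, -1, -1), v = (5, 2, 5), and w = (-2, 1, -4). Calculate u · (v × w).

-32

v × w:
i: 2·(-4) - 5·1 = -8 - 5 = -13
j: 5·(-2) - 5·(-4) = -10 - (-20) = 10
k: 5·1 - 2·(-2) = 5 - (-4) = 9
v × w = (-13, 10, 9)
u · (v × w) = 1·(-13) + (-1)·10 + (-1)·9 = -13 - 10 - 9 = -32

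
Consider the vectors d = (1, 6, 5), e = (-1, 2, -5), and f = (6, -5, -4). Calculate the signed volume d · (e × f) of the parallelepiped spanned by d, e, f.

-272

e × f:
i: 2·(-4) - (-5)·(-5) = -8 - 25 = -33
j: (-5)·6 - (-1)·(-4) = -30 - 4 = -34
k: (-1)·(-5) - 2·6 = 5 - 12 = -7
e × f = (-33, -34, -7)
d · (e × f) = 1·(-33) + 6·(-34) + 5·(-7) = -33 - 204 - 35 = -272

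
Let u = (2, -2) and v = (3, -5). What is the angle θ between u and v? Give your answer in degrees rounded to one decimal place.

14.0

u · v = 2·3 + (-2)·(-5) = 6 + 10 = 16
|u|² = 4 + 4 = 8,  |u| = √8 ≈ 2.828427
|v|² = 9 + 25 = 34,  |v| = √34 ≈ 5.830952
cos θ = 16 / (2.828427 · 5.830952) ≈ 0.97014
θ = arccos(0.97014) ≈ 14.0°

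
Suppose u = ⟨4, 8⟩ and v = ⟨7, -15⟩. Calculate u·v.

u · v = 4·7 + 8·(-15) = 28 - 120 = -92

-92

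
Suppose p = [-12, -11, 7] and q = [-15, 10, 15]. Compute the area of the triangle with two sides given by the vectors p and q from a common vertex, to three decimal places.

i: (-11)·15 - 7·10 = -165 - 70 = -235
j: 7·(-15) - (-12)·15 = -105 - (-180) = 75
k: (-12)·10 - (-11)·(-15) = -120 - 165 = -285
p × q = (-235, 75, -285)
|p × q| = √((-235)² + 75² + (-285)²) = √142075 ≈ 376.9284
area = ½ · 376.9284 ≈ 188.464

188.464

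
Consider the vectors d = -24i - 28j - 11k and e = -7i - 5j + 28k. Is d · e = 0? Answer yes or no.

d · e = (-24)·(-7) + (-28)·(-5) + (-11)·28 = 168 + 140 - 308 = 0
Zero, so the vectors are orthogonal.

yes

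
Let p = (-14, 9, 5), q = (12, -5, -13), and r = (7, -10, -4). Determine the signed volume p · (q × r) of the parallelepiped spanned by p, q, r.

q × r:
i: (-5)·(-4) - (-13)·(-10) = 20 - 130 = -110
j: (-13)·7 - 12·(-4) = -91 - (-48) = -43
k: 12·(-10) - (-5)·7 = -120 - (-35) = -85
q × r = (-110, -43, -85)
p · (q × r) = (-14)·(-110) + 9·(-43) + 5·(-85) = 1540 - 387 - 425 = 728

728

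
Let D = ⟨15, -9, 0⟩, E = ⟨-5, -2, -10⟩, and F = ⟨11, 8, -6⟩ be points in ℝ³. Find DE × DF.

DE = (-20, 7, -10)
DF = (-4, 17, -6)
i: 7·(-6) - (-10)·17 = -42 - (-170) = 128
j: (-10)·(-4) - (-20)·(-6) = 40 - 120 = -80
k: (-20)·17 - 7·(-4) = -340 - (-28) = -312
DE × DF = (128, -80, -312)

(128, -80, -312)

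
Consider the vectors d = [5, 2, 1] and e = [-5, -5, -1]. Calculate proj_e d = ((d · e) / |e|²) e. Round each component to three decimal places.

d · e = 5·(-5) + 2·(-5) + 1·(-1) = -25 - 10 - 1 = -36
|e|² = 25 + 25 + 1 = 51
proj_e d = (-36/51) · (-5, -5, -1) ≈ (3.529, 3.529, 0.706)

(3.529, 3.529, 0.706)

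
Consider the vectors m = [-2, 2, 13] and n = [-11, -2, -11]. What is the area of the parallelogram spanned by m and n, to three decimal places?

i: 2·(-11) - 13·(-2) = -22 - (-26) = 4
j: 13·(-11) - (-2)·(-11) = -143 - 22 = -165
k: (-2)·(-2) - 2·(-11) = 4 - (-22) = 26
m × n = (4, -165, 26)
|m × n| = √(4² + (-165)² + 26²) = √27917 ≈ 167.0838

167.084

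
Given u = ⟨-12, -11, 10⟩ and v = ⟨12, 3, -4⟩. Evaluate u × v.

(14, 72, 96)

i: (-11)·(-4) - 10·3 = 44 - 30 = 14
j: 10·12 - (-12)·(-4) = 120 - 48 = 72
k: (-12)·3 - (-11)·12 = -36 - (-132) = 96
u × v = (14, 72, 96)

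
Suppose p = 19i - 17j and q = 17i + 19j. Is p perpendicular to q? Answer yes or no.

yes

p · q = 19·17 + (-17)·19 = 323 - 323 = 0
Zero, so the vectors are orthogonal.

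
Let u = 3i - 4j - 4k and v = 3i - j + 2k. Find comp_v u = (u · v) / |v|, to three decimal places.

u · v = 3·3 + (-4)·(-1) + (-4)·2 = 9 + 4 - 8 = 5
|v| = √(9 + 1 + 4) = √14 ≈ 3.7417
comp_v u = 5 / √14 ≈ 1.336

1.336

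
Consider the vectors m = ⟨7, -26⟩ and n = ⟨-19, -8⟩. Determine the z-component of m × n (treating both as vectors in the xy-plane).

-550

7·(-8) - (-26)·(-19) = -56 - 494 = -550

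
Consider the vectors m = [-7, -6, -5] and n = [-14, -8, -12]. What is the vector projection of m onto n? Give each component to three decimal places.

(-7.139, -4.079, -6.119)

m · n = (-7)·(-14) + (-6)·(-8) + (-5)·(-12) = 98 + 48 + 60 = 206
|n|² = 196 + 64 + 144 = 404
proj_n m = (206/404) · (-14, -8, -12) ≈ (-7.139, -4.079, -6.119)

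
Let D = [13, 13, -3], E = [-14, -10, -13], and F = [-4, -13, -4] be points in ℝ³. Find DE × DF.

(-237, 143, 311)

DE = (-27, -23, -10)
DF = (-17, -26, -1)
i: (-23)·(-1) - (-10)·(-26) = 23 - 260 = -237
j: (-10)·(-17) - (-27)·(-1) = 170 - 27 = 143
k: (-27)·(-26) - (-23)·(-17) = 702 - 391 = 311
DE × DF = (-237, 143, 311)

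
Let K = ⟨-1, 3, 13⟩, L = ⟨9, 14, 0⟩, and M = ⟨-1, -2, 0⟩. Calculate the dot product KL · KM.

KL = L − K = (10, 11, -13)
KM = M − K = (0, -5, -13)
KL · KM = 10·0 + 11·(-5) + (-13)·(-13) = 0 - 55 + 169 = 114

114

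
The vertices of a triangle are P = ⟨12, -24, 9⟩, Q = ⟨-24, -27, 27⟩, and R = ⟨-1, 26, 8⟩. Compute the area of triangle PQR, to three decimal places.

1031.919

PQ = (-36, -3, 18),  PR = (-13, 50, -1)
i: (-3)·(-1) - 18·50 = 3 - 900 = -897
j: 18·(-13) - (-36)·(-1) = -234 - 36 = -270
k: (-36)·50 - (-3)·(-13) = -1800 - 39 = -1839
PQ × PR = (-897, -270, -1839)
|PQ × PR| = √4259430 ≈ 2063.8387
area = ½ · 2063.8387 ≈ 1031.919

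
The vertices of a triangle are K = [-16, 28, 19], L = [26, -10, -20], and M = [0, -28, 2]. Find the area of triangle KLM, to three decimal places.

KL = (42, -38, -39),  KM = (16, -56, -17)
i: (-38)·(-17) - (-39)·(-56) = 646 - 2184 = -1538
j: (-39)·16 - 42·(-17) = -624 - (-714) = 90
k: 42·(-56) - (-38)·16 = -2352 - (-608) = -1744
KL × KM = (-1538, 90, -1744)
|KL × KM| = √5415080 ≈ 2327.0324
area = ½ · 2327.0324 ≈ 1163.516

1163.516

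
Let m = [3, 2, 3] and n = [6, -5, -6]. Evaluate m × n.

i: 2·(-6) - 3·(-5) = -12 - (-15) = 3
j: 3·6 - 3·(-6) = 18 - (-18) = 36
k: 3·(-5) - 2·6 = -15 - 12 = -27
m × n = (3, 36, -27)

(3, 36, -27)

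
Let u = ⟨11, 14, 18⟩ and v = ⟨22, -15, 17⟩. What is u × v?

(508, 209, -473)

i: 14·17 - 18·(-15) = 238 - (-270) = 508
j: 18·22 - 11·17 = 396 - 187 = 209
k: 11·(-15) - 14·22 = -165 - 308 = -473
u × v = (508, 209, -473)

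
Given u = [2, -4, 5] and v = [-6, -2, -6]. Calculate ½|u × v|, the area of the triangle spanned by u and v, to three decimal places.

i: (-4)·(-6) - 5·(-2) = 24 - (-10) = 34
j: 5·(-6) - 2·(-6) = -30 - (-12) = -18
k: 2·(-2) - (-4)·(-6) = -4 - 24 = -28
u × v = (34, -18, -28)
|u × v| = √(34² + (-18)² + (-28)²) = √2264 ≈ 47.5815
area = ½ · 47.5815 ≈ 23.791

23.791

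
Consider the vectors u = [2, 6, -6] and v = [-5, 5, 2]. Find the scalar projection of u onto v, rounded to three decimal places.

u · v = 2·(-5) + 6·5 + (-6)·2 = -10 + 30 - 12 = 8
|v| = √(25 + 25 + 4) = √54 ≈ 7.3485
comp_v u = 8 / √54 ≈ 1.089

1.089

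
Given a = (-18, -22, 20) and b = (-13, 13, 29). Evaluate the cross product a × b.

(-898, 262, -520)

i: (-22)·29 - 20·13 = -638 - 260 = -898
j: 20·(-13) - (-18)·29 = -260 - (-522) = 262
k: (-18)·13 - (-22)·(-13) = -234 - 286 = -520
a × b = (-898, 262, -520)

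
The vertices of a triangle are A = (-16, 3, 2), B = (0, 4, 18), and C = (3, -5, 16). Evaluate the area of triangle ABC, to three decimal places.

109.742

AB = (16, 1, 16),  AC = (19, -8, 14)
i: 1·14 - 16·(-8) = 14 - (-128) = 142
j: 16·19 - 16·14 = 304 - 224 = 80
k: 16·(-8) - 1·19 = -128 - 19 = -147
AB × AC = (142, 80, -147)
|AB × AC| = √48173 ≈ 219.4835
area = ½ · 219.4835 ≈ 109.742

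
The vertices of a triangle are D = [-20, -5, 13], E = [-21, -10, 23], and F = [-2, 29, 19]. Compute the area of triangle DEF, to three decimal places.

DE = (-1, -5, 10),  DF = (18, 34, 6)
i: (-5)·6 - 10·34 = -30 - 340 = -370
j: 10·18 - (-1)·6 = 180 - (-6) = 186
k: (-1)·34 - (-5)·18 = -34 - (-90) = 56
DE × DF = (-370, 186, 56)
|DE × DF| = √174632 ≈ 417.8899
area = ½ · 417.8899 ≈ 208.945

208.945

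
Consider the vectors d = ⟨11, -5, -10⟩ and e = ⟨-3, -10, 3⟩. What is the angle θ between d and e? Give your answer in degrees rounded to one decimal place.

94.4

d · e = 11·(-3) + (-5)·(-10) + (-10)·3 = -33 + 50 - 30 = -13
|d|² = 121 + 25 + 100 = 246,  |d| = √246 ≈ 15.684387
|e|² = 9 + 100 + 9 = 118,  |e| = √118 ≈ 10.862780
cos θ = -13 / (15.684387 · 10.862780) ≈ -0.07630
θ = arccos(-0.07630) ≈ 94.4°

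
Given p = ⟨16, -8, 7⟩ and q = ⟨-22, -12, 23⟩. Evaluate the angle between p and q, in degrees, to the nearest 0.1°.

p · q = 16·(-22) + (-8)·(-12) + 7·23 = -352 + 96 + 161 = -95
|p|² = 256 + 64 + 49 = 369,  |p| = √369 ≈ 19.209373
|q|² = 484 + 144 + 529 = 1157,  |q| = √1157 ≈ 34.014703
cos θ = -95 / (19.209373 · 34.014703) ≈ -0.14539
θ = arccos(-0.14539) ≈ 98.4°

98.4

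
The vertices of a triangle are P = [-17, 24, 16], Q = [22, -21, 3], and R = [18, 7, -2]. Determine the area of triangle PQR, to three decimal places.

556.703

PQ = (39, -45, -13),  PR = (35, -17, -18)
i: (-45)·(-18) - (-13)·(-17) = 810 - 221 = 589
j: (-13)·35 - 39·(-18) = -455 - (-702) = 247
k: 39·(-17) - (-45)·35 = -663 - (-1575) = 912
PQ × PR = (589, 247, 912)
|PQ × PR| = √1239674 ≈ 1113.4065
area = ½ · 1113.4065 ≈ 556.703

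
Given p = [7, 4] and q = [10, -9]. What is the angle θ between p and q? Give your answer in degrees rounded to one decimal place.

71.7

p · q = 7·10 + 4·(-9) = 70 - 36 = 34
|p|² = 49 + 16 = 65,  |p| = √65 ≈ 8.062258
|q|² = 100 + 81 = 181,  |q| = √181 ≈ 13.453624
cos θ = 34 / (8.062258 · 13.453624) ≈ 0.31346
θ = arccos(0.31346) ≈ 71.7°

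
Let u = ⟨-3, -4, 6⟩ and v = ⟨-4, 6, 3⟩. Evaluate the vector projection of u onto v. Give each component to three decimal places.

(-0.393, 0.590, 0.295)

u · v = (-3)·(-4) + (-4)·6 + 6·3 = 12 - 24 + 18 = 6
|v|² = 16 + 36 + 9 = 61
proj_v u = (6/61) · (-4, 6, 3) ≈ (-0.393, 0.590, 0.295)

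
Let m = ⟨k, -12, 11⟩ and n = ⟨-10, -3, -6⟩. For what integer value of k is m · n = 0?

m · n = k·(-10) + (-12)·(-3) + 11·(-6) = -30 - 10k
Set equal to 0: -10k = 30, so k = -3.

-3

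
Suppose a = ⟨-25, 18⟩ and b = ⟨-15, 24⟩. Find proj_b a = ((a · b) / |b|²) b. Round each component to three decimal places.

(-15.112, 24.180)

a · b = (-25)·(-15) + 18·24 = 375 + 432 = 807
|b|² = 225 + 576 = 801
proj_b a = (807/801) · (-15, 24) ≈ (-15.112, 24.180)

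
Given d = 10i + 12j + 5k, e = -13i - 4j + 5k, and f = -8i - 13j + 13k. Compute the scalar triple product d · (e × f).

2363

e × f:
i: (-4)·13 - 5·(-13) = -52 - (-65) = 13
j: 5·(-8) - (-13)·13 = -40 - (-169) = 129
k: (-13)·(-13) - (-4)·(-8) = 169 - 32 = 137
e × f = (13, 129, 137)
d · (e × f) = 10·13 + 12·129 + 5·137 = 130 + 1548 + 685 = 2363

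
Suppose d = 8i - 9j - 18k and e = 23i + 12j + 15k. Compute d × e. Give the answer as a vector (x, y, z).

(81, -534, 303)

i: (-9)·15 - (-18)·12 = -135 - (-216) = 81
j: (-18)·23 - 8·15 = -414 - 120 = -534
k: 8·12 - (-9)·23 = 96 - (-207) = 303
d × e = (81, -534, 303)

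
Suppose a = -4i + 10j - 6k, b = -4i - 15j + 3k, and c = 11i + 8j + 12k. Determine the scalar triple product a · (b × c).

828

b × c:
i: (-15)·12 - 3·8 = -180 - 24 = -204
j: 3·11 - (-4)·12 = 33 - (-48) = 81
k: (-4)·8 - (-15)·11 = -32 - (-165) = 133
b × c = (-204, 81, 133)
a · (b × c) = (-4)·(-204) + 10·81 + (-6)·133 = 816 + 810 - 798 = 828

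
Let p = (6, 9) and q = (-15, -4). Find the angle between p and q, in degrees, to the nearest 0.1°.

138.6

p · q = 6·(-15) + 9·(-4) = -90 - 36 = -126
|p|² = 36 + 81 = 117,  |p| = √117 ≈ 10.816654
|q|² = 225 + 16 = 241,  |q| = √241 ≈ 15.524175
cos θ = -126 / (10.816654 · 15.524175) ≈ -0.75036
θ = arccos(-0.75036) ≈ 138.6°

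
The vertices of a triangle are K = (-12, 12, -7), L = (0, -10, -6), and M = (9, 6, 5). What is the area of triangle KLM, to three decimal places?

241.761

KL = (12, -22, 1),  KM = (21, -6, 12)
i: (-22)·12 - 1·(-6) = -264 - (-6) = -258
j: 1·21 - 12·12 = 21 - 144 = -123
k: 12·(-6) - (-22)·21 = -72 - (-462) = 390
KL × KM = (-258, -123, 390)
|KL × KM| = √233793 ≈ 483.5215
area = ½ · 483.5215 ≈ 241.761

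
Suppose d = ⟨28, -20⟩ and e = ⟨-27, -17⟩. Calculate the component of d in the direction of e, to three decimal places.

d · e = 28·(-27) + (-20)·(-17) = -756 + 340 = -416
|e| = √(729 + 289) = √1018 ≈ 31.9061
comp_e d = -416 / √1018 ≈ -13.038

-13.038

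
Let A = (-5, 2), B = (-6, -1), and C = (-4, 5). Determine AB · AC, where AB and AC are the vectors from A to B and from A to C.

AB = B − A = (-1, -3)
AC = C − A = (1, 3)
AB · AC = (-1)·1 + (-3)·3 = -1 - 9 = -10

-10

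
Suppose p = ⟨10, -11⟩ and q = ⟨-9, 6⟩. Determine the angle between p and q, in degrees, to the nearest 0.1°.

166.0

p · q = 10·(-9) + (-11)·6 = -90 - 66 = -156
|p|² = 100 + 121 = 221,  |p| = √221 ≈ 14.866069
|q|² = 81 + 36 = 117,  |q| = √117 ≈ 10.816654
cos θ = -156 / (14.866069 · 10.816654) ≈ -0.97014
θ = arccos(-0.97014) ≈ 166.0°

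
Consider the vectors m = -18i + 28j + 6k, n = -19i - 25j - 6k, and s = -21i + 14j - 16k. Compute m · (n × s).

-18442

n × s:
i: (-25)·(-16) - (-6)·14 = 400 - (-84) = 484
j: (-6)·(-21) - (-19)·(-16) = 126 - 304 = -178
k: (-19)·14 - (-25)·(-21) = -266 - 525 = -791
n × s = (484, -178, -791)
m · (n × s) = (-18)·484 + 28·(-178) + 6·(-791) = -8712 - 4984 - 4746 = -18442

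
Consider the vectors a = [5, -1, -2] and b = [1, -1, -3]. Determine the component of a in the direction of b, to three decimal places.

3.618

a · b = 5·1 + (-1)·(-1) + (-2)·(-3) = 5 + 1 + 6 = 12
|b| = √(1 + 1 + 9) = √11 ≈ 3.3166
comp_b a = 12 / √11 ≈ 3.618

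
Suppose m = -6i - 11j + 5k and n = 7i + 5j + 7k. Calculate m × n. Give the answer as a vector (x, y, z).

(-102, 77, 47)

i: (-11)·7 - 5·5 = -77 - 25 = -102
j: 5·7 - (-6)·7 = 35 - (-42) = 77
k: (-6)·5 - (-11)·7 = -30 - (-77) = 47
m × n = (-102, 77, 47)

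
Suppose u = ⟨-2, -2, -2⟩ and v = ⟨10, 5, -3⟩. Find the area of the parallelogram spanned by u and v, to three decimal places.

32.125

i: (-2)·(-3) - (-2)·5 = 6 - (-10) = 16
j: (-2)·10 - (-2)·(-3) = -20 - 6 = -26
k: (-2)·5 - (-2)·10 = -10 - (-20) = 10
u × v = (16, -26, 10)
|u × v| = √(16² + (-26)² + 10²) = √1032 ≈ 32.1248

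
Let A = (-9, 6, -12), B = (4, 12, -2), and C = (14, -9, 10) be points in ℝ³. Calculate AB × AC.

(282, -56, -333)

AB = (13, 6, 10)
AC = (23, -15, 22)
i: 6·22 - 10·(-15) = 132 - (-150) = 282
j: 10·23 - 13·22 = 230 - 286 = -56
k: 13·(-15) - 6·23 = -195 - 138 = -333
AB × AC = (282, -56, -333)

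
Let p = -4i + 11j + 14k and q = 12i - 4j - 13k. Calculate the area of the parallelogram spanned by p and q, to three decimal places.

185.691

i: 11·(-13) - 14·(-4) = -143 - (-56) = -87
j: 14·12 - (-4)·(-13) = 168 - 52 = 116
k: (-4)·(-4) - 11·12 = 16 - 132 = -116
p × q = (-87, 116, -116)
|p × q| = √((-87)² + 116² + (-116)²) = √34481 ≈ 185.6906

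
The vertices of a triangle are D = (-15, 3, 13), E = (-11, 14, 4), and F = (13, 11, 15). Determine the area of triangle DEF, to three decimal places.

DE = (4, 11, -9),  DF = (28, 8, 2)
i: 11·2 - (-9)·8 = 22 - (-72) = 94
j: (-9)·28 - 4·2 = -252 - 8 = -260
k: 4·8 - 11·28 = 32 - 308 = -276
DE × DF = (94, -260, -276)
|DE × DF| = √152612 ≈ 390.6559
area = ½ · 390.6559 ≈ 195.328

195.328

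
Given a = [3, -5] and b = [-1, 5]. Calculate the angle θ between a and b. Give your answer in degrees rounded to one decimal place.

160.3

a · b = 3·(-1) + (-5)·5 = -3 - 25 = -28
|a|² = 9 + 25 = 34,  |a| = √34 ≈ 5.830952
|b|² = 1 + 25 = 26,  |b| = √26 ≈ 5.099020
cos θ = -28 / (5.830952 · 5.099020) ≈ -0.94174
θ = arccos(-0.94174) ≈ 160.3°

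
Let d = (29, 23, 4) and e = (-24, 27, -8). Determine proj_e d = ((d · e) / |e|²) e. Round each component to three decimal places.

(1.876, -2.110, 0.625)

d · e = 29·(-24) + 23·27 + 4·(-8) = -696 + 621 - 32 = -107
|e|² = 576 + 729 + 64 = 1369
proj_e d = (-107/1369) · (-24, 27, -8) ≈ (1.876, -2.110, 0.625)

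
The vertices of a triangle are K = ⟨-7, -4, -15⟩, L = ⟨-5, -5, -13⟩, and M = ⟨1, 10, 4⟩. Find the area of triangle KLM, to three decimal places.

31.579

KL = (2, -1, 2),  KM = (8, 14, 19)
i: (-1)·19 - 2·14 = -19 - 28 = -47
j: 2·8 - 2·19 = 16 - 38 = -22
k: 2·14 - (-1)·8 = 28 - (-8) = 36
KL × KM = (-47, -22, 36)
|KL × KM| = √3989 ≈ 63.1585
area = ½ · 63.1585 ≈ 31.579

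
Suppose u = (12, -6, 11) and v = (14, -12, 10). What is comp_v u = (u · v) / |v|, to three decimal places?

u · v = 12·14 + (-6)·(-12) + 11·10 = 168 + 72 + 110 = 350
|v| = √(196 + 144 + 100) = √440 ≈ 20.9762
comp_v u = 350 / √440 ≈ 16.686

16.686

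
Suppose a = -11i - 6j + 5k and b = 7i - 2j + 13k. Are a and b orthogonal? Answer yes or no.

yes

a · b = (-11)·7 + (-6)·(-2) + 5·13 = -77 + 12 + 65 = 0
Zero, so the vectors are orthogonal.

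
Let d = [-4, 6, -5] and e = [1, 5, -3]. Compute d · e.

41

d · e = (-4)·1 + 6·5 + (-5)·(-3) = -4 + 30 + 15 = 41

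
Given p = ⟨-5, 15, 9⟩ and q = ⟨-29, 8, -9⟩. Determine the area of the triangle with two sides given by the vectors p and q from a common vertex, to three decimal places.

i: 15·(-9) - 9·8 = -135 - 72 = -207
j: 9·(-29) - (-5)·(-9) = -261 - 45 = -306
k: (-5)·8 - 15·(-29) = -40 - (-435) = 395
p × q = (-207, -306, 395)
|p × q| = √((-207)² + (-306)² + 395²) = √292510 ≈ 540.8419
area = ½ · 540.8419 ≈ 270.421

270.421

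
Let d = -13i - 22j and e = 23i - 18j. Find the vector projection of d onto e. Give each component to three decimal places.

d · e = (-13)·23 + (-22)·(-18) = -299 + 396 = 97
|e|² = 529 + 324 = 853
proj_e d = (97/853) · (23, -18) ≈ (2.615, -2.047)

(2.615, -2.047)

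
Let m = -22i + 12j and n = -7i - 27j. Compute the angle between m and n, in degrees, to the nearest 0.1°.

104.1

m · n = (-22)·(-7) + 12·(-27) = 154 - 324 = -170
|m|² = 484 + 144 = 628,  |m| = √628 ≈ 25.059928
|n|² = 49 + 729 = 778,  |n| = √778 ≈ 27.892651
cos θ = -170 / (25.059928 · 27.892651) ≈ -0.24321
θ = arccos(-0.24321) ≈ 104.1°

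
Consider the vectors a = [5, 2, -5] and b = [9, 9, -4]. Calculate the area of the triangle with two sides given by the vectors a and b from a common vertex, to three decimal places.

26.091

i: 2·(-4) - (-5)·9 = -8 - (-45) = 37
j: (-5)·9 - 5·(-4) = -45 - (-20) = -25
k: 5·9 - 2·9 = 45 - 18 = 27
a × b = (37, -25, 27)
|a × b| = √(37² + (-25)² + 27²) = √2723 ≈ 52.1824
area = ½ · 52.1824 ≈ 26.091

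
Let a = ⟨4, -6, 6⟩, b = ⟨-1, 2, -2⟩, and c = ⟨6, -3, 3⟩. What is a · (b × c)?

0

b × c:
i: 2·3 - (-2)·(-3) = 6 - 6 = 0
j: (-2)·6 - (-1)·3 = -12 - (-3) = -9
k: (-1)·(-3) - 2·6 = 3 - 12 = -9
b × c = (0, -9, -9)
a · (b × c) = 4·0 + (-6)·(-9) + 6·(-9) = 0 + 54 - 54 = 0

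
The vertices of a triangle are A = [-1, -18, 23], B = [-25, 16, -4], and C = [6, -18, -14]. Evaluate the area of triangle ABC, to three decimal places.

AB = (-24, 34, -27),  AC = (7, 0, -37)
i: 34·(-37) - (-27)·0 = -1258 - 0 = -1258
j: (-27)·7 - (-24)·(-37) = -189 - 888 = -1077
k: (-24)·0 - 34·7 = 0 - 238 = -238
AB × AC = (-1258, -1077, -238)
|AB × AC| = √2799137 ≈ 1673.0622
area = ½ · 1673.0622 ≈ 836.531

836.531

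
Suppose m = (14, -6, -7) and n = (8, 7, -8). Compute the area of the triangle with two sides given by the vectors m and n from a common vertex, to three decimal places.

92.007

i: (-6)·(-8) - (-7)·7 = 48 - (-49) = 97
j: (-7)·8 - 14·(-8) = -56 - (-112) = 56
k: 14·7 - (-6)·8 = 98 - (-48) = 146
m × n = (97, 56, 146)
|m × n| = √(97² + 56² + 146²) = √33861 ≈ 184.0136
area = ½ · 184.0136 ≈ 92.007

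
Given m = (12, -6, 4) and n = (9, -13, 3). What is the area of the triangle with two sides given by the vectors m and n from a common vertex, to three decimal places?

i: (-6)·3 - 4·(-13) = -18 - (-52) = 34
j: 4·9 - 12·3 = 36 - 36 = 0
k: 12·(-13) - (-6)·9 = -156 - (-54) = -102
m × n = (34, 0, -102)
|m × n| = √(34² + 0² + (-102)²) = √11560 ≈ 107.5174
area = ½ · 107.5174 ≈ 53.759

53.759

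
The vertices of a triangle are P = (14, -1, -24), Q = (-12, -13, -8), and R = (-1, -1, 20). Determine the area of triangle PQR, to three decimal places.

531.131

PQ = (-26, -12, 16),  PR = (-15, 0, 44)
i: (-12)·44 - 16·0 = -528 - 0 = -528
j: 16·(-15) - (-26)·44 = -240 - (-1144) = 904
k: (-26)·0 - (-12)·(-15) = 0 - 180 = -180
PQ × PR = (-528, 904, -180)
|PQ × PR| = √1128400 ≈ 1062.2617
area = ½ · 1062.2617 ≈ 531.131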